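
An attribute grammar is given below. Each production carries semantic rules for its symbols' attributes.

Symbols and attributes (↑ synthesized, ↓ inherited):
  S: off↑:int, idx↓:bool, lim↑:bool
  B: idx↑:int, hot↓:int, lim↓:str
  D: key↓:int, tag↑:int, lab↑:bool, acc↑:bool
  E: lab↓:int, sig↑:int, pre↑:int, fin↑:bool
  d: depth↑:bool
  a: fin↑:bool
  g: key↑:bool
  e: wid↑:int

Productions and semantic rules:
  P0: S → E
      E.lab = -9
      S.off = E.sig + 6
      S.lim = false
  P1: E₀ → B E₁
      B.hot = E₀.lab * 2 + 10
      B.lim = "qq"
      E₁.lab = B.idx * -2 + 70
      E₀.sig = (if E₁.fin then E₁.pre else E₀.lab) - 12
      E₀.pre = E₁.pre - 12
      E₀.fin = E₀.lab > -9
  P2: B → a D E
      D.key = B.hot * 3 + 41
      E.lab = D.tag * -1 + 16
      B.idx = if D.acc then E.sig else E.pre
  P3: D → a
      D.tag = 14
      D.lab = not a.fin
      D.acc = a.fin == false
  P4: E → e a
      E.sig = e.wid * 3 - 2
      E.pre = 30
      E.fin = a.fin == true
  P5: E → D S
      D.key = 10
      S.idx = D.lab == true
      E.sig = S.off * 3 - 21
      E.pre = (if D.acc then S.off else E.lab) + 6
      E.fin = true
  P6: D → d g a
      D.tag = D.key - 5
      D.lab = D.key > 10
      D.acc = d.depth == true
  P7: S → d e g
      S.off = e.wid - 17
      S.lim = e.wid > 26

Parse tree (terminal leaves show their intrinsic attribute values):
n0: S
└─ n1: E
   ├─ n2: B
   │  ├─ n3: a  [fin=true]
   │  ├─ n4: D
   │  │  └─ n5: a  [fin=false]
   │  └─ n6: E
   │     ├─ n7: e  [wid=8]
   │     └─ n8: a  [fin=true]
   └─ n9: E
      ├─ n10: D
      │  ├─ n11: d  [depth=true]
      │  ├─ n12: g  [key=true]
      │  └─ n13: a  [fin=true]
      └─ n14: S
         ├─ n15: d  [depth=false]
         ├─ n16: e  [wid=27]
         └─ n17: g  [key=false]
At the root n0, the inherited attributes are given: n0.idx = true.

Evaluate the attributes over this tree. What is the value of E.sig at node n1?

1. n0.idx = true  [given at root]
2. n1.lab = -9  [-9]
3. n2.hot = -8  [E₀.lab * 2 + 10]
4. n2.lim = "qq"  ["qq"]
5. n3.fin = true  [terminal]
6. n4.key = 17  [B.hot * 3 + 41]
7. n5.fin = false  [terminal]
8. n4.tag = 14  [14]
9. n4.lab = true  [not a.fin]
10. n4.acc = true  [a.fin == false]
11. n6.lab = 2  [D.tag * -1 + 16]
12. n7.wid = 8  [terminal]
13. n8.fin = true  [terminal]
14. n6.sig = 22  [e.wid * 3 - 2]
15. n6.pre = 30  [30]
16. n6.fin = true  [a.fin == true]
17. n2.idx = 22  [if D.acc then E.sig else E.pre]
18. n9.lab = 26  [B.idx * -2 + 70]
19. n10.key = 10  [10]
20. n11.depth = true  [terminal]
21. n12.key = true  [terminal]
22. n13.fin = true  [terminal]
23. n10.tag = 5  [D.key - 5]
24. n10.lab = false  [D.key > 10]
25. n10.acc = true  [d.depth == true]
26. n14.idx = false  [D.lab == true]
27. n15.depth = false  [terminal]
28. n16.wid = 27  [terminal]
29. n17.key = false  [terminal]
30. n14.off = 10  [e.wid - 17]
31. n14.lim = true  [e.wid > 26]
32. n9.sig = 9  [S.off * 3 - 21]
33. n9.pre = 16  [(if D.acc then S.off else E.lab) + 6]
34. n9.fin = true  [true]
35. n1.sig = 4  [(if E₁.fin then E₁.pre else E₀.lab) - 12]
36. n1.pre = 4  [E₁.pre - 12]
37. n1.fin = false  [E₀.lab > -9]
38. n0.off = 10  [E.sig + 6]
39. n0.lim = false  [false]

4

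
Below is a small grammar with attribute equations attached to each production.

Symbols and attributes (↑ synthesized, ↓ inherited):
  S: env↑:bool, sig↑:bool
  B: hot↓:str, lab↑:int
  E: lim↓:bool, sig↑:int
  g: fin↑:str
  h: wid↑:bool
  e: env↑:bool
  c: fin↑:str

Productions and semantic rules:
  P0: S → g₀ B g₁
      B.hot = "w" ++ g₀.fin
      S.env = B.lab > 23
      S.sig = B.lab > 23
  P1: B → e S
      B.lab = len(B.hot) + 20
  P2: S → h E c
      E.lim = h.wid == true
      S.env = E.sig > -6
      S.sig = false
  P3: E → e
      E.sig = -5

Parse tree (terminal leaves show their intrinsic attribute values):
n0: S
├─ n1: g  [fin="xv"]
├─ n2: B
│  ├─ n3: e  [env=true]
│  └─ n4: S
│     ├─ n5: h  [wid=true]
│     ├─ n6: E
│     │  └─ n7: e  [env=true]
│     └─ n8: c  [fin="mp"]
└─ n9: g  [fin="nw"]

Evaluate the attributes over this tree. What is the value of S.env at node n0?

false

1. n1.fin = "xv"  [terminal]
2. n2.hot = "wxv"  ["w" ++ g₀.fin]
3. n3.env = true  [terminal]
4. n5.wid = true  [terminal]
5. n6.lim = true  [h.wid == true]
6. n7.env = true  [terminal]
7. n6.sig = -5  [-5]
8. n8.fin = "mp"  [terminal]
9. n4.env = true  [E.sig > -6]
10. n4.sig = false  [false]
11. n2.lab = 23  [len(B.hot) + 20]
12. n9.fin = "nw"  [terminal]
13. n0.env = false  [B.lab > 23]
14. n0.sig = false  [B.lab > 23]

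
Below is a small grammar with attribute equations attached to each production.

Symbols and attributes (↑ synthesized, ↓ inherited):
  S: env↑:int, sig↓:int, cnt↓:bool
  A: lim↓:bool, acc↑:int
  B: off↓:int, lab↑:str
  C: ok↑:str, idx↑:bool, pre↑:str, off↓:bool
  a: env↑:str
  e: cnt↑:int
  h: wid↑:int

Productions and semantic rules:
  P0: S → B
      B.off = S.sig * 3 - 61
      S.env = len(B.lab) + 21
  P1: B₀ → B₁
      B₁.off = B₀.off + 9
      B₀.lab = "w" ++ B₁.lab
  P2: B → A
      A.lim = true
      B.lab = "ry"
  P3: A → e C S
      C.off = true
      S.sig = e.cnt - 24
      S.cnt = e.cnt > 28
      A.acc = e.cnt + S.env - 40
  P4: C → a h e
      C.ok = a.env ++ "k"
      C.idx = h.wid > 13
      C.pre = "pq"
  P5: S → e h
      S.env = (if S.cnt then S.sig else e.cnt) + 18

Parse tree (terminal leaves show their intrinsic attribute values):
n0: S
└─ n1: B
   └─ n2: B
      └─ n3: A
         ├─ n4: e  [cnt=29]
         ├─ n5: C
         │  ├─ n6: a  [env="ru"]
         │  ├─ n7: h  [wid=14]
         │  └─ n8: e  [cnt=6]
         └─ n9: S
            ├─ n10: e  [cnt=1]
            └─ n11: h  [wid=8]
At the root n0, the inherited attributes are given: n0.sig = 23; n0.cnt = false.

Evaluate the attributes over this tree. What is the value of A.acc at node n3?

12

1. n0.sig = 23  [given at root]
2. n0.cnt = false  [given at root]
3. n1.off = 8  [S.sig * 3 - 61]
4. n2.off = 17  [B₀.off + 9]
5. n3.lim = true  [true]
6. n4.cnt = 29  [terminal]
7. n5.off = true  [true]
8. n6.env = "ru"  [terminal]
9. n7.wid = 14  [terminal]
10. n8.cnt = 6  [terminal]
11. n5.ok = "ruk"  [a.env ++ "k"]
12. n5.idx = true  [h.wid > 13]
13. n5.pre = "pq"  ["pq"]
14. n9.sig = 5  [e.cnt - 24]
15. n9.cnt = true  [e.cnt > 28]
16. n10.cnt = 1  [terminal]
17. n11.wid = 8  [terminal]
18. n9.env = 23  [(if S.cnt then S.sig else e.cnt) + 18]
19. n3.acc = 12  [e.cnt + S.env - 40]
20. n2.lab = "ry"  ["ry"]
21. n1.lab = "wry"  ["w" ++ B₁.lab]
22. n0.env = 24  [len(B.lab) + 21]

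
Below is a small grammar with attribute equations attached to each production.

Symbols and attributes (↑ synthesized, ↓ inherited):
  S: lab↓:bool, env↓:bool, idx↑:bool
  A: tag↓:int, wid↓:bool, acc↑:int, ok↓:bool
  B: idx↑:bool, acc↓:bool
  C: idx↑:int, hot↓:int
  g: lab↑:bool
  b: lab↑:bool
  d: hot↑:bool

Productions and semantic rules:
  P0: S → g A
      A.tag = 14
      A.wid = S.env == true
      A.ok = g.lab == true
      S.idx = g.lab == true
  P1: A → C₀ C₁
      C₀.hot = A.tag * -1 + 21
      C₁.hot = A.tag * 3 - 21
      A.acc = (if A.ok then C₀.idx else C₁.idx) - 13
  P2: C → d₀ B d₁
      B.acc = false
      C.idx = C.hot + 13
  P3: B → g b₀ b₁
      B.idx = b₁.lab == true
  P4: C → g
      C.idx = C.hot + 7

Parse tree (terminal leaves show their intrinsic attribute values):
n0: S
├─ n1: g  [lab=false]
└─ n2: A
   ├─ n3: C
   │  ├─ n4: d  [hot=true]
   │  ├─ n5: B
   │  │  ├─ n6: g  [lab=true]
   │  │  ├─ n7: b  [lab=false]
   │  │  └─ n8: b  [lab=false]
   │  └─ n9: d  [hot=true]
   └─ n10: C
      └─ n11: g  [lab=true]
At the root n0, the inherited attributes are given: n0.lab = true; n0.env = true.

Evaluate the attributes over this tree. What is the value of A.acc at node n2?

15

1. n0.lab = true  [given at root]
2. n0.env = true  [given at root]
3. n1.lab = false  [terminal]
4. n2.tag = 14  [14]
5. n2.wid = true  [S.env == true]
6. n2.ok = false  [g.lab == true]
7. n3.hot = 7  [A.tag * -1 + 21]
8. n4.hot = true  [terminal]
9. n5.acc = false  [false]
10. n6.lab = true  [terminal]
11. n7.lab = false  [terminal]
12. n8.lab = false  [terminal]
13. n5.idx = false  [b₁.lab == true]
14. n9.hot = true  [terminal]
15. n3.idx = 20  [C.hot + 13]
16. n10.hot = 21  [A.tag * 3 - 21]
17. n11.lab = true  [terminal]
18. n10.idx = 28  [C.hot + 7]
19. n2.acc = 15  [(if A.ok then C₀.idx else C₁.idx) - 13]
20. n0.idx = false  [g.lab == true]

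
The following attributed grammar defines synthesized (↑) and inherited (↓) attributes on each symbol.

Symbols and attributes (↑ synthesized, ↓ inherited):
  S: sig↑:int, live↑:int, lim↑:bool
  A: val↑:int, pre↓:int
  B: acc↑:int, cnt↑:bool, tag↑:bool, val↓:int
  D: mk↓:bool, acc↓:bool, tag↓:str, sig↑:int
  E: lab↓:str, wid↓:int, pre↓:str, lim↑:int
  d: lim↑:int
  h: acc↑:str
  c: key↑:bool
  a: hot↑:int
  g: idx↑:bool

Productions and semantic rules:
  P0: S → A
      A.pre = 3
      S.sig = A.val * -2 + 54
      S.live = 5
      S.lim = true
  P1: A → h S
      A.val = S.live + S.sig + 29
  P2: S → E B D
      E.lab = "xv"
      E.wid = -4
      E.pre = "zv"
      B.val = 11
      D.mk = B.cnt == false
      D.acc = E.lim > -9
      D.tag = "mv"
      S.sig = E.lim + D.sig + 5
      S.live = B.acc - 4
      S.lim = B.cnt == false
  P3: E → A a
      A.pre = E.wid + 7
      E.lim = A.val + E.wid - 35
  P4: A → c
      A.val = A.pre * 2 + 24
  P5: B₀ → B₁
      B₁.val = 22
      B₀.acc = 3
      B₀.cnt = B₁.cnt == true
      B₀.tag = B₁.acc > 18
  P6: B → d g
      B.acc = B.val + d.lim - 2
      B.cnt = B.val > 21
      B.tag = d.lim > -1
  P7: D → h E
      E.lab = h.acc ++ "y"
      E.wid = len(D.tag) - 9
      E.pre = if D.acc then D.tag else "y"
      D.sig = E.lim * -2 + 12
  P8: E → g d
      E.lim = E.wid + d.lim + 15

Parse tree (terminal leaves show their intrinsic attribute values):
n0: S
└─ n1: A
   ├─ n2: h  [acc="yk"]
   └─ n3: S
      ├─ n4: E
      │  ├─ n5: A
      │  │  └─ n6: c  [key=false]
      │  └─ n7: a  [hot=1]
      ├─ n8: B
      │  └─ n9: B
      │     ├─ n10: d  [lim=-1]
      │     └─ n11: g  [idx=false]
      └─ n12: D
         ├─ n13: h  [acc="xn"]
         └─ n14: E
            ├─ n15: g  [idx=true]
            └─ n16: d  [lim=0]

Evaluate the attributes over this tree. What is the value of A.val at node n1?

1. n1.pre = 3  [3]
2. n2.acc = "yk"  [terminal]
3. n4.lab = "xv"  ["xv"]
4. n4.wid = -4  [-4]
5. n4.pre = "zv"  ["zv"]
6. n5.pre = 3  [E.wid + 7]
7. n6.key = false  [terminal]
8. n5.val = 30  [A.pre * 2 + 24]
9. n7.hot = 1  [terminal]
10. n4.lim = -9  [A.val + E.wid - 35]
11. n8.val = 11  [11]
12. n9.val = 22  [22]
13. n10.lim = -1  [terminal]
14. n11.idx = false  [terminal]
15. n9.acc = 19  [B.val + d.lim - 2]
16. n9.cnt = true  [B.val > 21]
17. n9.tag = false  [d.lim > -1]
18. n8.acc = 3  [3]
19. n8.cnt = true  [B₁.cnt == true]
20. n8.tag = true  [B₁.acc > 18]
21. n12.mk = false  [B.cnt == false]
22. n12.acc = false  [E.lim > -9]
23. n12.tag = "mv"  ["mv"]
24. n13.acc = "xn"  [terminal]
25. n14.lab = "xny"  [h.acc ++ "y"]
26. n14.wid = -7  [len(D.tag) - 9]
27. n14.pre = "y"  [if D.acc then D.tag else "y"]
28. n15.idx = true  [terminal]
29. n16.lim = 0  [terminal]
30. n14.lim = 8  [E.wid + d.lim + 15]
31. n12.sig = -4  [E.lim * -2 + 12]
32. n3.sig = -8  [E.lim + D.sig + 5]
33. n3.live = -1  [B.acc - 4]
34. n3.lim = false  [B.cnt == false]
35. n1.val = 20  [S.live + S.sig + 29]
36. n0.sig = 14  [A.val * -2 + 54]
37. n0.live = 5  [5]
38. n0.lim = true  [true]

20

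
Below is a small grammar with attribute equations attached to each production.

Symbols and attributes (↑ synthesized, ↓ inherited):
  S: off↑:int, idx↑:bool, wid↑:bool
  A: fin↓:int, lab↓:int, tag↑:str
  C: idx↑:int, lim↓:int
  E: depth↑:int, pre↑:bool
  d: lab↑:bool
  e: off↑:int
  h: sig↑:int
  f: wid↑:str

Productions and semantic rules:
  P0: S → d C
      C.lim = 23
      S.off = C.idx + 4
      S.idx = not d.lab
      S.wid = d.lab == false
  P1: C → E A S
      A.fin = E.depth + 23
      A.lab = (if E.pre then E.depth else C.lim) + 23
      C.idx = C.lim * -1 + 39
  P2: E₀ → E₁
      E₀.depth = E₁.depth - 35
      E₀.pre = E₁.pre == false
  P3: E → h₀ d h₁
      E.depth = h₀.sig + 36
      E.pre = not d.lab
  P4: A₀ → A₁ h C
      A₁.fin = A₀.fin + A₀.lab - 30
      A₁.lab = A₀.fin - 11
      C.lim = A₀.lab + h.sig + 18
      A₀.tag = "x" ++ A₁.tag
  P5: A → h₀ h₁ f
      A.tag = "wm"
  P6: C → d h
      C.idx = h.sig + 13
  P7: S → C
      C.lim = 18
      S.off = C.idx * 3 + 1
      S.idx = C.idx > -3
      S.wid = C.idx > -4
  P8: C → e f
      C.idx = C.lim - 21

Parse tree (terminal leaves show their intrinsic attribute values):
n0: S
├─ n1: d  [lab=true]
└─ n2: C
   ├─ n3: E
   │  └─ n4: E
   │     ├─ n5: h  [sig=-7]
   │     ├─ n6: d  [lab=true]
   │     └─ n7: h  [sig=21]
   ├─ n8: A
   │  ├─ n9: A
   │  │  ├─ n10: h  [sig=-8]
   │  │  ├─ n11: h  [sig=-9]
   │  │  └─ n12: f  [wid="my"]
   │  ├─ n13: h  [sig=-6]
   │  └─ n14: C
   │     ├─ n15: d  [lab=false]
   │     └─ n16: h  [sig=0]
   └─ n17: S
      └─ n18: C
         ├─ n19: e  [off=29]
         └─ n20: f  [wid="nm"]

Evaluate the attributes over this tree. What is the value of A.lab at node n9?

1. n1.lab = true  [terminal]
2. n2.lim = 23  [23]
3. n5.sig = -7  [terminal]
4. n6.lab = true  [terminal]
5. n7.sig = 21  [terminal]
6. n4.depth = 29  [h₀.sig + 36]
7. n4.pre = false  [not d.lab]
8. n3.depth = -6  [E₁.depth - 35]
9. n3.pre = true  [E₁.pre == false]
10. n8.fin = 17  [E.depth + 23]
11. n8.lab = 17  [(if E.pre then E.depth else C.lim) + 23]
12. n9.fin = 4  [A₀.fin + A₀.lab - 30]
13. n9.lab = 6  [A₀.fin - 11]
14. n10.sig = -8  [terminal]
15. n11.sig = -9  [terminal]
16. n12.wid = "my"  [terminal]
17. n9.tag = "wm"  ["wm"]
18. n13.sig = -6  [terminal]
19. n14.lim = 29  [A₀.lab + h.sig + 18]
20. n15.lab = false  [terminal]
21. n16.sig = 0  [terminal]
22. n14.idx = 13  [h.sig + 13]
23. n8.tag = "xwm"  ["x" ++ A₁.tag]
24. n18.lim = 18  [18]
25. n19.off = 29  [terminal]
26. n20.wid = "nm"  [terminal]
27. n18.idx = -3  [C.lim - 21]
28. n17.off = -8  [C.idx * 3 + 1]
29. n17.idx = false  [C.idx > -3]
30. n17.wid = true  [C.idx > -4]
31. n2.idx = 16  [C.lim * -1 + 39]
32. n0.off = 20  [C.idx + 4]
33. n0.idx = false  [not d.lab]
34. n0.wid = false  [d.lab == false]

6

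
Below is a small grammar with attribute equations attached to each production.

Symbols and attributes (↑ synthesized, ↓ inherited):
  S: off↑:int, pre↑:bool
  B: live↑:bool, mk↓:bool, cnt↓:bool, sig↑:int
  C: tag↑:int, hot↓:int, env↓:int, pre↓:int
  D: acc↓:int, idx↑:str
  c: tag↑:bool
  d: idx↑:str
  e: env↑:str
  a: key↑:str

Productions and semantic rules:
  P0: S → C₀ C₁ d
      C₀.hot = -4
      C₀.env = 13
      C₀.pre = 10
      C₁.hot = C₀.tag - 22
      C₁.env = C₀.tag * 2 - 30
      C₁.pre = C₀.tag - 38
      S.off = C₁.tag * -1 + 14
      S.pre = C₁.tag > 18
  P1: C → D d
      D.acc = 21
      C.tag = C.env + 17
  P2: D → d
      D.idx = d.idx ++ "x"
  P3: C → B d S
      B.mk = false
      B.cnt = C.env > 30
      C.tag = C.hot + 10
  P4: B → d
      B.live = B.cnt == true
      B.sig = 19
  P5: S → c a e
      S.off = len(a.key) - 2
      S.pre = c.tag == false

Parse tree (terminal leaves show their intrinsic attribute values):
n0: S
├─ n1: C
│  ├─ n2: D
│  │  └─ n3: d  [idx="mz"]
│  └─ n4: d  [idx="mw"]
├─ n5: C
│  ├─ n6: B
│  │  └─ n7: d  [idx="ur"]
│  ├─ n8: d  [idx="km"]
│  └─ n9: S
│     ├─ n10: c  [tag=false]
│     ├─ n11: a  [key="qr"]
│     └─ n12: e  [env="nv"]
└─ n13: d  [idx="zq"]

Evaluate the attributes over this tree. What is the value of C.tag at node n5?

1. n1.hot = -4  [-4]
2. n1.env = 13  [13]
3. n1.pre = 10  [10]
4. n2.acc = 21  [21]
5. n3.idx = "mz"  [terminal]
6. n2.idx = "mzx"  [d.idx ++ "x"]
7. n4.idx = "mw"  [terminal]
8. n1.tag = 30  [C.env + 17]
9. n5.hot = 8  [C₀.tag - 22]
10. n5.env = 30  [C₀.tag * 2 - 30]
11. n5.pre = -8  [C₀.tag - 38]
12. n6.mk = false  [false]
13. n6.cnt = false  [C.env > 30]
14. n7.idx = "ur"  [terminal]
15. n6.live = false  [B.cnt == true]
16. n6.sig = 19  [19]
17. n8.idx = "km"  [terminal]
18. n10.tag = false  [terminal]
19. n11.key = "qr"  [terminal]
20. n12.env = "nv"  [terminal]
21. n9.off = 0  [len(a.key) - 2]
22. n9.pre = true  [c.tag == false]
23. n5.tag = 18  [C.hot + 10]
24. n13.idx = "zq"  [terminal]
25. n0.off = -4  [C₁.tag * -1 + 14]
26. n0.pre = false  [C₁.tag > 18]

18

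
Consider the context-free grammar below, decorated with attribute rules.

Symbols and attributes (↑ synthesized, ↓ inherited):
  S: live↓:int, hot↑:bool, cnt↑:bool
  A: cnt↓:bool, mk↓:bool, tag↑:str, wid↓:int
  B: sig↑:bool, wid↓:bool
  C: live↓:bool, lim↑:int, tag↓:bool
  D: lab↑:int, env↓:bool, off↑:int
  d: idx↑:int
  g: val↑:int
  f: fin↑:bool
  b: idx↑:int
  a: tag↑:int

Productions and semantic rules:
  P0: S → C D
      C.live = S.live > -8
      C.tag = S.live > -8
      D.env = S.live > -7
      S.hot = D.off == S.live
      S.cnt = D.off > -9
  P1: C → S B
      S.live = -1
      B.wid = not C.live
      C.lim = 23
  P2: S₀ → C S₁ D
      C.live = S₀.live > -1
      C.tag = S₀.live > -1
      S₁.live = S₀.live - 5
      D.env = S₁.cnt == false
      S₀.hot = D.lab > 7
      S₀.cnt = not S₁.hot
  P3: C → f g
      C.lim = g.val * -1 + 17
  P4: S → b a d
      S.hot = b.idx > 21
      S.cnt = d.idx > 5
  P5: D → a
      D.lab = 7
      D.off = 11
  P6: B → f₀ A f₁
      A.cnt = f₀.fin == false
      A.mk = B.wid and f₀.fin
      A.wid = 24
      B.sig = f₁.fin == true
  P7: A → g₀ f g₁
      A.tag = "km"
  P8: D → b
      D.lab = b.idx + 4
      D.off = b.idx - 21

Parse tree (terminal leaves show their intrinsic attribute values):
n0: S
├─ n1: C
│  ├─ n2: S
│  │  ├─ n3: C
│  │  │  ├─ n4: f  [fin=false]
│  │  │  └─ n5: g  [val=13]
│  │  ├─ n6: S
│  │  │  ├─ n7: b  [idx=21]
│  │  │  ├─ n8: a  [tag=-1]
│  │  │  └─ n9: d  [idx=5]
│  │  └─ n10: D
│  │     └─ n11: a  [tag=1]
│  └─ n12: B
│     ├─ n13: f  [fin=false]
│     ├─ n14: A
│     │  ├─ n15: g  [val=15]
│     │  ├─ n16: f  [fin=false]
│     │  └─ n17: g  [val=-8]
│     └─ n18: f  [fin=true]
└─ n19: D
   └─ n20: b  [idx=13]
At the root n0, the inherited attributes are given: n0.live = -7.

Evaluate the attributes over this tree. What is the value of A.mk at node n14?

false

1. n0.live = -7  [given at root]
2. n1.live = true  [S.live > -8]
3. n1.tag = true  [S.live > -8]
4. n2.live = -1  [-1]
5. n3.live = false  [S₀.live > -1]
6. n3.tag = false  [S₀.live > -1]
7. n4.fin = false  [terminal]
8. n5.val = 13  [terminal]
9. n3.lim = 4  [g.val * -1 + 17]
10. n6.live = -6  [S₀.live - 5]
11. n7.idx = 21  [terminal]
12. n8.tag = -1  [terminal]
13. n9.idx = 5  [terminal]
14. n6.hot = false  [b.idx > 21]
15. n6.cnt = false  [d.idx > 5]
16. n10.env = true  [S₁.cnt == false]
17. n11.tag = 1  [terminal]
18. n10.lab = 7  [7]
19. n10.off = 11  [11]
20. n2.hot = false  [D.lab > 7]
21. n2.cnt = true  [not S₁.hot]
22. n12.wid = false  [not C.live]
23. n13.fin = false  [terminal]
24. n14.cnt = true  [f₀.fin == false]
25. n14.mk = false  [B.wid and f₀.fin]
26. n14.wid = 24  [24]
27. n15.val = 15  [terminal]
28. n16.fin = false  [terminal]
29. n17.val = -8  [terminal]
30. n14.tag = "km"  ["km"]
31. n18.fin = true  [terminal]
32. n12.sig = true  [f₁.fin == true]
33. n1.lim = 23  [23]
34. n19.env = false  [S.live > -7]
35. n20.idx = 13  [terminal]
36. n19.lab = 17  [b.idx + 4]
37. n19.off = -8  [b.idx - 21]
38. n0.hot = false  [D.off == S.live]
39. n0.cnt = true  [D.off > -9]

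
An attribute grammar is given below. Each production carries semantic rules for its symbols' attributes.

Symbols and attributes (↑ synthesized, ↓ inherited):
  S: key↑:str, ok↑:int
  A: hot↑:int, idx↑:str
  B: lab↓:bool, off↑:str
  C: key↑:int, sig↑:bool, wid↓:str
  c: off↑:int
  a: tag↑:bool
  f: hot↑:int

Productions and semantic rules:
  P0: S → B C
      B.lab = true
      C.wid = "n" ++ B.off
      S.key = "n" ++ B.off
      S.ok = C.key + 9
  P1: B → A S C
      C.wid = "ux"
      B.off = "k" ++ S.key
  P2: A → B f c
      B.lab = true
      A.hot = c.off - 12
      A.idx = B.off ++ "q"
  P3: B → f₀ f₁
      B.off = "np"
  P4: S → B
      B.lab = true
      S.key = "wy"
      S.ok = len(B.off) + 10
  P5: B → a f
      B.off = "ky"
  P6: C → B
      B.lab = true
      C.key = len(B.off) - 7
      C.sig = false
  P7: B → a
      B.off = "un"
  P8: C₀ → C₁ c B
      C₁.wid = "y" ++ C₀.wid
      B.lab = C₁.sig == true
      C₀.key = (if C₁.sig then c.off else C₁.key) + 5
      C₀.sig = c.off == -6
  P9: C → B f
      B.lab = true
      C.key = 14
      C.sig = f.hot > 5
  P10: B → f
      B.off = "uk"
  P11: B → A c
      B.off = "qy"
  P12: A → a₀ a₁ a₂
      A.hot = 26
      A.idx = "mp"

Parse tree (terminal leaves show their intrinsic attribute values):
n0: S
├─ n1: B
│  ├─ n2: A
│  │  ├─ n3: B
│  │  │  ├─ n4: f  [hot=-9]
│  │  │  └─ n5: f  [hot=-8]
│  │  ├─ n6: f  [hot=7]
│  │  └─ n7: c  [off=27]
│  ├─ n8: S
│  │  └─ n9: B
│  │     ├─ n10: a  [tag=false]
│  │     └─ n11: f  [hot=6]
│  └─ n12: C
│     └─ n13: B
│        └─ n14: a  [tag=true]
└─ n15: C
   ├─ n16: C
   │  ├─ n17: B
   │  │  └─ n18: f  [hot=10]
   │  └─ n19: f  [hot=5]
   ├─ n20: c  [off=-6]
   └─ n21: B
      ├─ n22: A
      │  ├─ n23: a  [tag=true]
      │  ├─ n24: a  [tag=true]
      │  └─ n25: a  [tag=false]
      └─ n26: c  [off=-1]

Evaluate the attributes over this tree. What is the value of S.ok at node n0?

28

1. n1.lab = true  [true]
2. n3.lab = true  [true]
3. n4.hot = -9  [terminal]
4. n5.hot = -8  [terminal]
5. n3.off = "np"  ["np"]
6. n6.hot = 7  [terminal]
7. n7.off = 27  [terminal]
8. n2.hot = 15  [c.off - 12]
9. n2.idx = "npq"  [B.off ++ "q"]
10. n9.lab = true  [true]
11. n10.tag = false  [terminal]
12. n11.hot = 6  [terminal]
13. n9.off = "ky"  ["ky"]
14. n8.key = "wy"  ["wy"]
15. n8.ok = 12  [len(B.off) + 10]
16. n12.wid = "ux"  ["ux"]
17. n13.lab = true  [true]
18. n14.tag = true  [terminal]
19. n13.off = "un"  ["un"]
20. n12.key = -5  [len(B.off) - 7]
21. n12.sig = false  [false]
22. n1.off = "kwy"  ["k" ++ S.key]
23. n15.wid = "nkwy"  ["n" ++ B.off]
24. n16.wid = "ynkwy"  ["y" ++ C₀.wid]
25. n17.lab = true  [true]
26. n18.hot = 10  [terminal]
27. n17.off = "uk"  ["uk"]
28. n19.hot = 5  [terminal]
29. n16.key = 14  [14]
30. n16.sig = false  [f.hot > 5]
31. n20.off = -6  [terminal]
32. n21.lab = false  [C₁.sig == true]
33. n23.tag = true  [terminal]
34. n24.tag = true  [terminal]
35. n25.tag = false  [terminal]
36. n22.hot = 26  [26]
37. n22.idx = "mp"  ["mp"]
38. n26.off = -1  [terminal]
39. n21.off = "qy"  ["qy"]
40. n15.key = 19  [(if C₁.sig then c.off else C₁.key) + 5]
41. n15.sig = true  [c.off == -6]
42. n0.key = "nkwy"  ["n" ++ B.off]
43. n0.ok = 28  [C.key + 9]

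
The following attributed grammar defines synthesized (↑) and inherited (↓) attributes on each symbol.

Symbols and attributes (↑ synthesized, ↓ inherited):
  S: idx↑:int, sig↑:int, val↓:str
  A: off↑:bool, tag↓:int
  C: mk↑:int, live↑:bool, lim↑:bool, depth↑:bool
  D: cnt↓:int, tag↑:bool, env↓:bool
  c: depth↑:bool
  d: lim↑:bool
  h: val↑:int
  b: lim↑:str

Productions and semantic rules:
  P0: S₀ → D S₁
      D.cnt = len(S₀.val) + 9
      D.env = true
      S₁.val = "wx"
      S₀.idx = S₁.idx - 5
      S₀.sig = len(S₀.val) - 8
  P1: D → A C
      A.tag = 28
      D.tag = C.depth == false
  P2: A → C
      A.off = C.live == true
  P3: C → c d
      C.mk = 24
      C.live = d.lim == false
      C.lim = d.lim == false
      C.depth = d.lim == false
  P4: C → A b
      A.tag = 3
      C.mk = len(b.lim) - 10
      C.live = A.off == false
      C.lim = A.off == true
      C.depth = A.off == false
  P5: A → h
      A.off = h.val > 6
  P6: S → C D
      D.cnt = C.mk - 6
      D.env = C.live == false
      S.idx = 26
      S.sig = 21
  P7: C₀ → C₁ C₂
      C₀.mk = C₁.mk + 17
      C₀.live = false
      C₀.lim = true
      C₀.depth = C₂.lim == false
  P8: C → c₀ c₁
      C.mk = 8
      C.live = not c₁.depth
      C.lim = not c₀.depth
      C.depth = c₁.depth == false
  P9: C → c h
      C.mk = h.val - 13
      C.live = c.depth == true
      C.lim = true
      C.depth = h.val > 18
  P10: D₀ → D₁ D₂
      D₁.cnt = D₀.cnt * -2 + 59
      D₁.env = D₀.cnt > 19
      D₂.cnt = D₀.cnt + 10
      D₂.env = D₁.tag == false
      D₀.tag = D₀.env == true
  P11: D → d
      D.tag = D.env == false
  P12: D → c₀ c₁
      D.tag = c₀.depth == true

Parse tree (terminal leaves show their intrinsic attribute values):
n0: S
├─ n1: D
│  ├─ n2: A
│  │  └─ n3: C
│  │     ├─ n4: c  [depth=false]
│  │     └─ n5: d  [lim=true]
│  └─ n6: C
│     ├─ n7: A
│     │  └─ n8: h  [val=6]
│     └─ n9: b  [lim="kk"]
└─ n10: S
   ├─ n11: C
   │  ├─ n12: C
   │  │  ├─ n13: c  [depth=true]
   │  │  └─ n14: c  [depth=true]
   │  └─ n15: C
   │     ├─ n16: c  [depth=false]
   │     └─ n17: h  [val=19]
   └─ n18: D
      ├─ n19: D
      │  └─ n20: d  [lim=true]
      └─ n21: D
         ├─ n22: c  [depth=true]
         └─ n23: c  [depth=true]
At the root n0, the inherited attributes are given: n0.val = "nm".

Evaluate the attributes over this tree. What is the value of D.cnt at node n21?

1. n0.val = "nm"  [given at root]
2. n1.cnt = 11  [len(S₀.val) + 9]
3. n1.env = true  [true]
4. n2.tag = 28  [28]
5. n4.depth = false  [terminal]
6. n5.lim = true  [terminal]
7. n3.mk = 24  [24]
8. n3.live = false  [d.lim == false]
9. n3.lim = false  [d.lim == false]
10. n3.depth = false  [d.lim == false]
11. n2.off = false  [C.live == true]
12. n7.tag = 3  [3]
13. n8.val = 6  [terminal]
14. n7.off = false  [h.val > 6]
15. n9.lim = "kk"  [terminal]
16. n6.mk = -8  [len(b.lim) - 10]
17. n6.live = true  [A.off == false]
18. n6.lim = false  [A.off == true]
19. n6.depth = true  [A.off == false]
20. n1.tag = false  [C.depth == false]
21. n10.val = "wx"  ["wx"]
22. n13.depth = true  [terminal]
23. n14.depth = true  [terminal]
24. n12.mk = 8  [8]
25. n12.live = false  [not c₁.depth]
26. n12.lim = false  [not c₀.depth]
27. n12.depth = false  [c₁.depth == false]
28. n16.depth = false  [terminal]
29. n17.val = 19  [terminal]
30. n15.mk = 6  [h.val - 13]
31. n15.live = false  [c.depth == true]
32. n15.lim = true  [true]
33. n15.depth = true  [h.val > 18]
34. n11.mk = 25  [C₁.mk + 17]
35. n11.live = false  [false]
36. n11.lim = true  [true]
37. n11.depth = false  [C₂.lim == false]
38. n18.cnt = 19  [C.mk - 6]
39. n18.env = true  [C.live == false]
40. n19.cnt = 21  [D₀.cnt * -2 + 59]
41. n19.env = false  [D₀.cnt > 19]
42. n20.lim = true  [terminal]
43. n19.tag = true  [D.env == false]
44. n21.cnt = 29  [D₀.cnt + 10]
45. n21.env = false  [D₁.tag == false]
46. n22.depth = true  [terminal]
47. n23.depth = true  [terminal]
48. n21.tag = true  [c₀.depth == true]
49. n18.tag = true  [D₀.env == true]
50. n10.idx = 26  [26]
51. n10.sig = 21  [21]
52. n0.idx = 21  [S₁.idx - 5]
53. n0.sig = -6  [len(S₀.val) - 8]

29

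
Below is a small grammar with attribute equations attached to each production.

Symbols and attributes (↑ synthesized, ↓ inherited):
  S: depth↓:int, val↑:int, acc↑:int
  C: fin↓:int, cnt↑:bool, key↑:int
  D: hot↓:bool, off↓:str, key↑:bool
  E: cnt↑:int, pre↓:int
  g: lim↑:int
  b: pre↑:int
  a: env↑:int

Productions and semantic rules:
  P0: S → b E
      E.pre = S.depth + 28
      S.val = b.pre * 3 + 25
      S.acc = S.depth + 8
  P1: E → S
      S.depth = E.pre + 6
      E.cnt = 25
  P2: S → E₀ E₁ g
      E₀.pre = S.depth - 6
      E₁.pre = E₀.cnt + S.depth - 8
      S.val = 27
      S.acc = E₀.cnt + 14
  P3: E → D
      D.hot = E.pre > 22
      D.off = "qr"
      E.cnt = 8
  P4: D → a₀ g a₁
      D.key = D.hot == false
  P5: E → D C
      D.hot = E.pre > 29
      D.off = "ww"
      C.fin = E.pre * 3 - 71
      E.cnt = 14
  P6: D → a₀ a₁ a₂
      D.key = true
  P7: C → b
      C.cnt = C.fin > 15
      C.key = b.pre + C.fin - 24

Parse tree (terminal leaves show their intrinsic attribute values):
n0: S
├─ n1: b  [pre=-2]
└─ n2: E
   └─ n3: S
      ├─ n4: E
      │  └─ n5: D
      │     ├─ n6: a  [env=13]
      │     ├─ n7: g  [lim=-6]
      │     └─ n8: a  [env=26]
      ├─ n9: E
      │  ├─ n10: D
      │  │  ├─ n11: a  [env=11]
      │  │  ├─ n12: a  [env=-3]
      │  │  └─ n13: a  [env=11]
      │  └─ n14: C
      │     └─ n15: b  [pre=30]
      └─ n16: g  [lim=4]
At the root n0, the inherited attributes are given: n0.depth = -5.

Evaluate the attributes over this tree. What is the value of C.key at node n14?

22

1. n0.depth = -5  [given at root]
2. n1.pre = -2  [terminal]
3. n2.pre = 23  [S.depth + 28]
4. n3.depth = 29  [E.pre + 6]
5. n4.pre = 23  [S.depth - 6]
6. n5.hot = true  [E.pre > 22]
7. n5.off = "qr"  ["qr"]
8. n6.env = 13  [terminal]
9. n7.lim = -6  [terminal]
10. n8.env = 26  [terminal]
11. n5.key = false  [D.hot == false]
12. n4.cnt = 8  [8]
13. n9.pre = 29  [E₀.cnt + S.depth - 8]
14. n10.hot = false  [E.pre > 29]
15. n10.off = "ww"  ["ww"]
16. n11.env = 11  [terminal]
17. n12.env = -3  [terminal]
18. n13.env = 11  [terminal]
19. n10.key = true  [true]
20. n14.fin = 16  [E.pre * 3 - 71]
21. n15.pre = 30  [terminal]
22. n14.cnt = true  [C.fin > 15]
23. n14.key = 22  [b.pre + C.fin - 24]
24. n9.cnt = 14  [14]
25. n16.lim = 4  [terminal]
26. n3.val = 27  [27]
27. n3.acc = 22  [E₀.cnt + 14]
28. n2.cnt = 25  [25]
29. n0.val = 19  [b.pre * 3 + 25]
30. n0.acc = 3  [S.depth + 8]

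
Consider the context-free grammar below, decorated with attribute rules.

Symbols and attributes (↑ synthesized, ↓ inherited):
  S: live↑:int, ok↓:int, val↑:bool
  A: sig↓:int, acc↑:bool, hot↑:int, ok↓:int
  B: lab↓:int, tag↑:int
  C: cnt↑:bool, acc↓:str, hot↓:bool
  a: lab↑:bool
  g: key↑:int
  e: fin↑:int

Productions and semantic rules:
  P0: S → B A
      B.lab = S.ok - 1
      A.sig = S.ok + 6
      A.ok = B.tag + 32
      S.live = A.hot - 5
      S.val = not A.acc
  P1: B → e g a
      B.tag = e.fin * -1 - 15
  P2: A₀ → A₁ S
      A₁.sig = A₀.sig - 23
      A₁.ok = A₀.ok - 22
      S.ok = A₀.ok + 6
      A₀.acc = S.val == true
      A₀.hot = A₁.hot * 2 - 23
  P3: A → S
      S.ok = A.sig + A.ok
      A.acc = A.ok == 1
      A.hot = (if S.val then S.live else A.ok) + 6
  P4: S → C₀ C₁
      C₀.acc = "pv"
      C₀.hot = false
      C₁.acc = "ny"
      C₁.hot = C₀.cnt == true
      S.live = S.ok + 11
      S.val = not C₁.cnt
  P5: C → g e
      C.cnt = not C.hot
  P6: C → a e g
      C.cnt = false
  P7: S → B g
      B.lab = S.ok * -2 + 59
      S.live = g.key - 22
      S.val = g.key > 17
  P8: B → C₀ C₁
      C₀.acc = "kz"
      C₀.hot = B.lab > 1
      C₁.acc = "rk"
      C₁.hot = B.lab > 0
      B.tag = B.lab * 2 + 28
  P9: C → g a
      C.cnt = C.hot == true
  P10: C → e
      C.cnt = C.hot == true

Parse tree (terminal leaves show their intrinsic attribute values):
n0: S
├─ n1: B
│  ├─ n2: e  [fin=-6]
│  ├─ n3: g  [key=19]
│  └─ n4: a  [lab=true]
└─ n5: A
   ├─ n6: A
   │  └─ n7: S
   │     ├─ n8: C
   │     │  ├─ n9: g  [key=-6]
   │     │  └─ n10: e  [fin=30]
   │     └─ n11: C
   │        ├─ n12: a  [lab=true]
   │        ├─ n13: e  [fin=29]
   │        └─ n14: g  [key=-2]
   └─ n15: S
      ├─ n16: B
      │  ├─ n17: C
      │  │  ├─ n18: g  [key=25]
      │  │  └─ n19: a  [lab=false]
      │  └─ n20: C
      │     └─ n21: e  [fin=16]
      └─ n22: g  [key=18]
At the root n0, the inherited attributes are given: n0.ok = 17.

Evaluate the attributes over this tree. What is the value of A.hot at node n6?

1. n0.ok = 17  [given at root]
2. n1.lab = 16  [S.ok - 1]
3. n2.fin = -6  [terminal]
4. n3.key = 19  [terminal]
5. n4.lab = true  [terminal]
6. n1.tag = -9  [e.fin * -1 - 15]
7. n5.sig = 23  [S.ok + 6]
8. n5.ok = 23  [B.tag + 32]
9. n6.sig = 0  [A₀.sig - 23]
10. n6.ok = 1  [A₀.ok - 22]
11. n7.ok = 1  [A.sig + A.ok]
12. n8.acc = "pv"  ["pv"]
13. n8.hot = false  [false]
14. n9.key = -6  [terminal]
15. n10.fin = 30  [terminal]
16. n8.cnt = true  [not C.hot]
17. n11.acc = "ny"  ["ny"]
18. n11.hot = true  [C₀.cnt == true]
19. n12.lab = true  [terminal]
20. n13.fin = 29  [terminal]
21. n14.key = -2  [terminal]
22. n11.cnt = false  [false]
23. n7.live = 12  [S.ok + 11]
24. n7.val = true  [not C₁.cnt]
25. n6.acc = true  [A.ok == 1]
26. n6.hot = 18  [(if S.val then S.live else A.ok) + 6]
27. n15.ok = 29  [A₀.ok + 6]
28. n16.lab = 1  [S.ok * -2 + 59]
29. n17.acc = "kz"  ["kz"]
30. n17.hot = false  [B.lab > 1]
31. n18.key = 25  [terminal]
32. n19.lab = false  [terminal]
33. n17.cnt = false  [C.hot == true]
34. n20.acc = "rk"  ["rk"]
35. n20.hot = true  [B.lab > 0]
36. n21.fin = 16  [terminal]
37. n20.cnt = true  [C.hot == true]
38. n16.tag = 30  [B.lab * 2 + 28]
39. n22.key = 18  [terminal]
40. n15.live = -4  [g.key - 22]
41. n15.val = true  [g.key > 17]
42. n5.acc = true  [S.val == true]
43. n5.hot = 13  [A₁.hot * 2 - 23]
44. n0.live = 8  [A.hot - 5]
45. n0.val = false  [not A.acc]

18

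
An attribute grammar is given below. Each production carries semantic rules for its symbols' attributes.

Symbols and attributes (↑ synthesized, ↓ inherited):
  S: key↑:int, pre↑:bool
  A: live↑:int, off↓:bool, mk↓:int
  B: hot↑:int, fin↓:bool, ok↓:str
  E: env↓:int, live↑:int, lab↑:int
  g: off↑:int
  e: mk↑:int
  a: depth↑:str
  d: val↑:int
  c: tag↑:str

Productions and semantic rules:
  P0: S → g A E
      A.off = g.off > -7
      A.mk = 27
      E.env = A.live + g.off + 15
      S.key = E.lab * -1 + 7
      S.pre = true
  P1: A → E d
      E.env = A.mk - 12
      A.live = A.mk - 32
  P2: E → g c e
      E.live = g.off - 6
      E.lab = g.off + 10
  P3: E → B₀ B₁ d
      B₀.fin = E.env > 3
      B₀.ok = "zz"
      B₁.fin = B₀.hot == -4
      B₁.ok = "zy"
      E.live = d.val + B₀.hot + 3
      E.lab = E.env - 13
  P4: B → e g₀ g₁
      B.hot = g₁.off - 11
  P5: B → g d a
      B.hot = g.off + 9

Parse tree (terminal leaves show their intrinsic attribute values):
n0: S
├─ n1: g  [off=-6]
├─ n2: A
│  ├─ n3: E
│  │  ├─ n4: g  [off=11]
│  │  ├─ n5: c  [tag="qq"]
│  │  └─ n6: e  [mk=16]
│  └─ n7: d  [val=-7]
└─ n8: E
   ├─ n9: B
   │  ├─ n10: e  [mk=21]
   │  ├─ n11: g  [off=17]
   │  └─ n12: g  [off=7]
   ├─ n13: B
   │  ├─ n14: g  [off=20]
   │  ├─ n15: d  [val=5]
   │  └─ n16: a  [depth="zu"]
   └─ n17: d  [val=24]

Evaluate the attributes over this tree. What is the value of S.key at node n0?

16

1. n1.off = -6  [terminal]
2. n2.off = true  [g.off > -7]
3. n2.mk = 27  [27]
4. n3.env = 15  [A.mk - 12]
5. n4.off = 11  [terminal]
6. n5.tag = "qq"  [terminal]
7. n6.mk = 16  [terminal]
8. n3.live = 5  [g.off - 6]
9. n3.lab = 21  [g.off + 10]
10. n7.val = -7  [terminal]
11. n2.live = -5  [A.mk - 32]
12. n8.env = 4  [A.live + g.off + 15]
13. n9.fin = true  [E.env > 3]
14. n9.ok = "zz"  ["zz"]
15. n10.mk = 21  [terminal]
16. n11.off = 17  [terminal]
17. n12.off = 7  [terminal]
18. n9.hot = -4  [g₁.off - 11]
19. n13.fin = true  [B₀.hot == -4]
20. n13.ok = "zy"  ["zy"]
21. n14.off = 20  [terminal]
22. n15.val = 5  [terminal]
23. n16.depth = "zu"  [terminal]
24. n13.hot = 29  [g.off + 9]
25. n17.val = 24  [terminal]
26. n8.live = 23  [d.val + B₀.hot + 3]
27. n8.lab = -9  [E.env - 13]
28. n0.key = 16  [E.lab * -1 + 7]
29. n0.pre = true  [true]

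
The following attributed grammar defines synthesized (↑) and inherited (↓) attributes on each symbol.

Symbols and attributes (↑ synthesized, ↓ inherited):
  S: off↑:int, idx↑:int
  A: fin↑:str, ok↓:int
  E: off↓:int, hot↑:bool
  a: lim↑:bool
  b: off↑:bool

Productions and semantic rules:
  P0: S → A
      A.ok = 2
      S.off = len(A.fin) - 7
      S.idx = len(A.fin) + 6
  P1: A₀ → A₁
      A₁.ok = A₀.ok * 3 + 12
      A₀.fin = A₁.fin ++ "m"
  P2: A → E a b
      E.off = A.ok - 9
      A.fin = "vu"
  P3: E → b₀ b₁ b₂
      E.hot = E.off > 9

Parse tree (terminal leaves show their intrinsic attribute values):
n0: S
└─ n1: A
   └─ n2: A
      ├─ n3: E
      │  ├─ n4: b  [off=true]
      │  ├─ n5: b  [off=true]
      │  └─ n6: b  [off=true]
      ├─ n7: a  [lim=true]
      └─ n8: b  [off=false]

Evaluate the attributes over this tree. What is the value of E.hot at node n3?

false

1. n1.ok = 2  [2]
2. n2.ok = 18  [A₀.ok * 3 + 12]
3. n3.off = 9  [A.ok - 9]
4. n4.off = true  [terminal]
5. n5.off = true  [terminal]
6. n6.off = true  [terminal]
7. n3.hot = false  [E.off > 9]
8. n7.lim = true  [terminal]
9. n8.off = false  [terminal]
10. n2.fin = "vu"  ["vu"]
11. n1.fin = "vum"  [A₁.fin ++ "m"]
12. n0.off = -4  [len(A.fin) - 7]
13. n0.idx = 9  [len(A.fin) + 6]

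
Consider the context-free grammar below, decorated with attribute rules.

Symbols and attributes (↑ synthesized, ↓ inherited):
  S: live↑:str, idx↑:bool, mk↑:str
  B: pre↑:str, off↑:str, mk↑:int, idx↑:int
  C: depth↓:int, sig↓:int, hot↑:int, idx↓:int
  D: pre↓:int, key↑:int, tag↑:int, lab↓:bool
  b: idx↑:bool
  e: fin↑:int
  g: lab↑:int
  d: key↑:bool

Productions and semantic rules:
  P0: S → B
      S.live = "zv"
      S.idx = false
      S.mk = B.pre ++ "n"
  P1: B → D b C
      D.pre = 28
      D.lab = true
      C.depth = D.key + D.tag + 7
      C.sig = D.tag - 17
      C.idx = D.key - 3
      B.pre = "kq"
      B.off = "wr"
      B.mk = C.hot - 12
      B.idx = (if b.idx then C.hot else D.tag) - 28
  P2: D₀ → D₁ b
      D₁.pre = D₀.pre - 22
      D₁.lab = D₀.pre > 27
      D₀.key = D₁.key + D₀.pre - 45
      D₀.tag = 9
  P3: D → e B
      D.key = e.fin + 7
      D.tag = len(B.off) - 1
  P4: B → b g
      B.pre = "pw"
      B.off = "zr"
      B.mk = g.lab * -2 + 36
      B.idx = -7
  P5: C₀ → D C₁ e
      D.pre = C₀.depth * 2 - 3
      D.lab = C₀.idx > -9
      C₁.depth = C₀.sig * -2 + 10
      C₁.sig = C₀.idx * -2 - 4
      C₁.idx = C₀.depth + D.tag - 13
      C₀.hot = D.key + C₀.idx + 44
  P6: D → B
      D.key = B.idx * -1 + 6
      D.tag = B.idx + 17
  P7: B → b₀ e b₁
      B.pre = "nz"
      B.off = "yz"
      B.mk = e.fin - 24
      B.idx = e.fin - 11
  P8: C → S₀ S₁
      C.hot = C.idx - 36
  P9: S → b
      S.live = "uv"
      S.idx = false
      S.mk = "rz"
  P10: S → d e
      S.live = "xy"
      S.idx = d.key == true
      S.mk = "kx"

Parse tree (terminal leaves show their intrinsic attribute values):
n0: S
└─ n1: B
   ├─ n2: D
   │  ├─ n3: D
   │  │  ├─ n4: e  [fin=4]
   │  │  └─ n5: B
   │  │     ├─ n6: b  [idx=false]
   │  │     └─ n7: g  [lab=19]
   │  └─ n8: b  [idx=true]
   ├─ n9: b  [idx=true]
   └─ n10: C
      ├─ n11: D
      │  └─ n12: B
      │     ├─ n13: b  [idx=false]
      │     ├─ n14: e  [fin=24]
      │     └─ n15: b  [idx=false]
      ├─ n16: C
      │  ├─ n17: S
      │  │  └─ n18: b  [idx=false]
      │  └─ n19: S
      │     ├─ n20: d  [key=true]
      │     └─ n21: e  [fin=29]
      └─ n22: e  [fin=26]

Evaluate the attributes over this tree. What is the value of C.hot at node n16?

-9

1. n2.pre = 28  [28]
2. n2.lab = true  [true]
3. n3.pre = 6  [D₀.pre - 22]
4. n3.lab = true  [D₀.pre > 27]
5. n4.fin = 4  [terminal]
6. n6.idx = false  [terminal]
7. n7.lab = 19  [terminal]
8. n5.pre = "pw"  ["pw"]
9. n5.off = "zr"  ["zr"]
10. n5.mk = -2  [g.lab * -2 + 36]
11. n5.idx = -7  [-7]
12. n3.key = 11  [e.fin + 7]
13. n3.tag = 1  [len(B.off) - 1]
14. n8.idx = true  [terminal]
15. n2.key = -6  [D₁.key + D₀.pre - 45]
16. n2.tag = 9  [9]
17. n9.idx = true  [terminal]
18. n10.depth = 10  [D.key + D.tag + 7]
19. n10.sig = -8  [D.tag - 17]
20. n10.idx = -9  [D.key - 3]
21. n11.pre = 17  [C₀.depth * 2 - 3]
22. n11.lab = false  [C₀.idx > -9]
23. n13.idx = false  [terminal]
24. n14.fin = 24  [terminal]
25. n15.idx = false  [terminal]
26. n12.pre = "nz"  ["nz"]
27. n12.off = "yz"  ["yz"]
28. n12.mk = 0  [e.fin - 24]
29. n12.idx = 13  [e.fin - 11]
30. n11.key = -7  [B.idx * -1 + 6]
31. n11.tag = 30  [B.idx + 17]
32. n16.depth = 26  [C₀.sig * -2 + 10]
33. n16.sig = 14  [C₀.idx * -2 - 4]
34. n16.idx = 27  [C₀.depth + D.tag - 13]
35. n18.idx = false  [terminal]
36. n17.live = "uv"  ["uv"]
37. n17.idx = false  [false]
38. n17.mk = "rz"  ["rz"]
39. n20.key = true  [terminal]
40. n21.fin = 29  [terminal]
41. n19.live = "xy"  ["xy"]
42. n19.idx = true  [d.key == true]
43. n19.mk = "kx"  ["kx"]
44. n16.hot = -9  [C.idx - 36]
45. n22.fin = 26  [terminal]
46. n10.hot = 28  [D.key + C₀.idx + 44]
47. n1.pre = "kq"  ["kq"]
48. n1.off = "wr"  ["wr"]
49. n1.mk = 16  [C.hot - 12]
50. n1.idx = 0  [(if b.idx then C.hot else D.tag) - 28]
51. n0.live = "zv"  ["zv"]
52. n0.idx = false  [false]
53. n0.mk = "kqn"  [B.pre ++ "n"]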